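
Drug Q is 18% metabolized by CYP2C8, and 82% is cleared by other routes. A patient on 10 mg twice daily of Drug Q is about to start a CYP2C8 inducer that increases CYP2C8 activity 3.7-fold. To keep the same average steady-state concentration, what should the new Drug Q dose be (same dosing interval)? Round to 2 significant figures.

The CYP2C8 pathway (18% of clearance) is boosted to 3.7× activity: 0.18 × 3.7 = 0.666.
The remaining 82% of clearance is unaffected.
New clearance relative to baseline: 0.666 + 0.82 = 1.486.
Exposure is unchanged when dose changes in proportion to clearance. New dose = 10 mg × 1.486 = 15 mg.

15 mg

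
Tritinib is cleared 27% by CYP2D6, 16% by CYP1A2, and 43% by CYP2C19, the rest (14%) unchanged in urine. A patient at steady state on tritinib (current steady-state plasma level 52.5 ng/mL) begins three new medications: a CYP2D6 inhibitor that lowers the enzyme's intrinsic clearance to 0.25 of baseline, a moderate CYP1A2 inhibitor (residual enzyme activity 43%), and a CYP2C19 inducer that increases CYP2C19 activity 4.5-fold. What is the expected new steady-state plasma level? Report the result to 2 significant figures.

24 ng/mL

CYP2D6: 0.27 × 0.25 = 0.0675
CYP1A2: 0.16 × 0.43 = 0.0688
CYP2C19: 0.43 × 4.5 = 1.935
Other: 0.14 (unchanged)
Relative clearance = 0.0675 + 0.0688 + 1.935 + 0.14 = 2.2113.
Dividing the baseline by the relative clearance: 52.5 / 2.2113 = 24 ng/mL.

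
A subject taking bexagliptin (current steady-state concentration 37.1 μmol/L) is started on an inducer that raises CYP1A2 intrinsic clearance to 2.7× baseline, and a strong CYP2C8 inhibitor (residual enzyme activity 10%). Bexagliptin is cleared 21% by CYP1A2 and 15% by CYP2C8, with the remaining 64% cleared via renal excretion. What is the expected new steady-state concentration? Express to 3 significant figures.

CYP1A2: 0.21 × 2.7 = 0.567
CYP2C8: 0.15 × 0.1 = 0.015
Other: 0.64 (unchanged)
Relative clearance = 0.567 + 0.015 + 0.64 = 1.222.
New steady-state concentration = 37.1 / 1.222 = 30.4 μmol/L (concentration scales inversely with clearance).

30.4 μmol/L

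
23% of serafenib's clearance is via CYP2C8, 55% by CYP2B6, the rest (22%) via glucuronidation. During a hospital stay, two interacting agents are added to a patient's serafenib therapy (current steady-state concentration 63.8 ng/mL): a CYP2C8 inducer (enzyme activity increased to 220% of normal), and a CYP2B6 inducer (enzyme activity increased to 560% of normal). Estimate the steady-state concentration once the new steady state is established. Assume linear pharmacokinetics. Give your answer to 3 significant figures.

16.8 ng/mL

CYP2C8: 0.23 × 2.2 = 0.506
CYP2B6: 0.55 × 5.6 = 3.08
Other: 0.22 (unchanged)
New clearance relative to baseline: 0.506 + 3.08 + 0.22 = 3.806.
Steady-state concentration ∝ 1/CL: new value = 63.8 / 3.806 = 16.8 ng/mL.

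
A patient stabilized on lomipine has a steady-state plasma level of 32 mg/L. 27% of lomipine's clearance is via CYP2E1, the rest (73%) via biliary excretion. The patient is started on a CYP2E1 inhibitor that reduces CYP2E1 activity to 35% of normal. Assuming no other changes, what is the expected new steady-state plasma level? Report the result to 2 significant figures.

The CYP2E1 pathway (27% of clearance) drops to 0.35× activity: 0.27 × 0.35 = 0.0945.
The remaining 73% of clearance is unaffected.
New clearance relative to baseline: 0.0945 + 0.73 = 0.8245.
Steady-state plasma level ∝ 1/CL, so new value = 32 / 0.8245 = 39 mg/L.

39 mg/L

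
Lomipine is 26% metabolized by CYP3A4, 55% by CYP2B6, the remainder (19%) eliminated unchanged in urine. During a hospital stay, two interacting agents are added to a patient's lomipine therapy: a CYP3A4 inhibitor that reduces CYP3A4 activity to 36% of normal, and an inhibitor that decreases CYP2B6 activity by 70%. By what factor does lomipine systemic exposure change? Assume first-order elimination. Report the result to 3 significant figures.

The CYP3A4 pathway (26% of clearance) falls to 0.36× activity: 0.26 × 0.36 = 0.0936.
The CYP2B6 pathway (55% of clearance) drops to 0.3× activity: 0.55 × 0.3 = 0.165.
Non-CYP routes (19%) are unchanged.
Relative clearance = 0.0936 + 0.165 + 0.19 = 0.4486.
Systemic exposure ∝ 1/CL: fold-change = 1 / 0.4486 = 2.23.

2.23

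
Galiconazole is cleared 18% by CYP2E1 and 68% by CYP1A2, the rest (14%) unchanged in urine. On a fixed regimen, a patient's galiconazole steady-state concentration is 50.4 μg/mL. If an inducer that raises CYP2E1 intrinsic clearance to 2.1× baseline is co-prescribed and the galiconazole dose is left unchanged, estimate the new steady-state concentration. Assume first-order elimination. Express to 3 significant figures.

42.1 μg/mL

CYP2E1: 0.18 × 2.1 = 0.378
CYP1A2: 0.68 (unchanged)
Other: 0.14 (unchanged)
New clearance relative to baseline: 0.378 + 0.68 + 0.14 = 1.198.
Steady-state concentration ∝ 1/CL, so new value = 50.4 / 1.198 = 42.1 μg/mL.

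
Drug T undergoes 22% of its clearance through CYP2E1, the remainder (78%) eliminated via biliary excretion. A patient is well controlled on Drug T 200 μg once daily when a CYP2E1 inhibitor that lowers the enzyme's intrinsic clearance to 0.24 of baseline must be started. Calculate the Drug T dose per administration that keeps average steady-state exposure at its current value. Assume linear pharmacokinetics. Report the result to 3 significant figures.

CYP2E1: 0.22 × 0.24 = 0.0528
Other: 0.78 (unchanged)
CL_new/CL_old = 0.0528 + 0.78 = 0.8328.
To maintain the same steady-state level, dose must scale with clearance: new dose = 200 × 0.8328 = 167 μg.

167 μg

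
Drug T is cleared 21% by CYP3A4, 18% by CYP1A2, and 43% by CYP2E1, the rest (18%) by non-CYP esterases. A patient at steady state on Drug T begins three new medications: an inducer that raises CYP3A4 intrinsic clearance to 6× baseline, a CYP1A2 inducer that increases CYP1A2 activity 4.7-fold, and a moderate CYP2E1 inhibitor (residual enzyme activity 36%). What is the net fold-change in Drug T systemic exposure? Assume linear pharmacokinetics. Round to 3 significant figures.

0.410

The CYP3A4 pathway (21% of clearance) is boosted to 6× activity: 0.21 × 6 = 1.26.
The CYP1A2 pathway (18% of clearance) rises to 4.7× activity: 0.18 × 4.7 = 0.846.
The CYP2E1 pathway (43% of clearance) falls to 0.36× activity: 0.43 × 0.36 = 0.1548.
Non-CYP routes (18%) are unchanged.
Relative clearance = 1.26 + 0.846 + 0.1548 + 0.18 = 2.4408.
Systemic exposure ∝ 1/CL: fold-change = 1 / 2.4408 = 0.410.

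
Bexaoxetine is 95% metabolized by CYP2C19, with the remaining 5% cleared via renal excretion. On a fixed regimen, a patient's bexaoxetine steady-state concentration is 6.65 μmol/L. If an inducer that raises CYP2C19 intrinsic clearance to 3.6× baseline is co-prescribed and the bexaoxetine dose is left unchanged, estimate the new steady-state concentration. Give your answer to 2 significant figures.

1.9 μmol/L

CYP2C19: 0.95 × 3.6 = 3.42
Other: 0.05 (unchanged)
New clearance relative to baseline: 3.42 + 0.05 = 3.47.
With dosing unchanged, steady-state concentration scales as 1/CL: 6.65 / 3.47 = 1.9 μmol/L.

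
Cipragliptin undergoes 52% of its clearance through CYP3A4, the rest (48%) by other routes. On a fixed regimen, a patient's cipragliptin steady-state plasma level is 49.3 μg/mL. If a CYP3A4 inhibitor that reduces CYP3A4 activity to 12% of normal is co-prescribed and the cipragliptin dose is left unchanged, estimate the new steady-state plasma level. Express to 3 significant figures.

90.9 μg/mL

The CYP3A4 pathway (52% of clearance) drops to 0.12× activity: 0.52 × 0.12 = 0.0624.
The remaining 48% of clearance is unaffected.
New clearance relative to baseline: 0.0624 + 0.48 = 0.5424.
New steady-state plasma level = baseline ÷ relative clearance = 49.3 / 0.5424 = 90.9 μg/mL.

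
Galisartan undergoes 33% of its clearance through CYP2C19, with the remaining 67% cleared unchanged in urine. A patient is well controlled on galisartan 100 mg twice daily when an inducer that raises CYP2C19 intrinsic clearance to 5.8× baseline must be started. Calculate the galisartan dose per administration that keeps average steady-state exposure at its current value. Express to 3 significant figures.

The CYP2C19 pathway (33% of clearance) rises to 5.8× activity: 0.33 × 5.8 = 1.914.
The remaining 67% of clearance is unaffected.
Relative clearance = 1.914 + 0.67 = 2.584.
To maintain the same steady-state level, dose must scale with clearance: new dose = 100 × 2.584 = 258 mg.

258 mg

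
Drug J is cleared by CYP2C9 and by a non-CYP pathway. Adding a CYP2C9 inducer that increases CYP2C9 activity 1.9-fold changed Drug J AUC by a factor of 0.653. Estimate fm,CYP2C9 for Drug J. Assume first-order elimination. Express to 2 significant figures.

0.59

CL'/CL = 1 / 0.653 = 1.531
1.9·fm + (1 − fm) = 1.531
fm = (1.531 − 1) / (1.9 − 1) = 0.59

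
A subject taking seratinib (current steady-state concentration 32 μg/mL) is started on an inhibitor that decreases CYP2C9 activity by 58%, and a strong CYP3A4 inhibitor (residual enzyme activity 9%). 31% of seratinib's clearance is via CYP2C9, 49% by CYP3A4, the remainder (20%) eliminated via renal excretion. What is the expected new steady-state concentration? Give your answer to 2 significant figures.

85 μg/mL

The CYP2C9 pathway (31% of clearance) drops to 0.42× activity: 0.31 × 0.42 = 0.1302.
The CYP3A4 pathway (49% of clearance) falls to 0.09× activity: 0.49 × 0.09 = 0.0441.
Non-CYP routes (20%) are unchanged.
Relative clearance = 0.1302 + 0.0441 + 0.2 = 0.3743.
New steady-state concentration = 32 / 0.3743 = 85 μg/mL (concentration scales inversely with clearance).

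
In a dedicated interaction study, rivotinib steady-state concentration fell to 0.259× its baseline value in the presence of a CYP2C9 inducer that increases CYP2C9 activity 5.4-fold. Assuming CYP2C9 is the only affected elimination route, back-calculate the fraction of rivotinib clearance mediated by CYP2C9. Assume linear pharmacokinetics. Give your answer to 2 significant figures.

0.65

Call the CYP2C9 fraction fm. After the interaction, CL_new/CL_old = fm × 5.4 + (1 − fm).
Steady-state concentration ratio = 1 / (new CL fraction), so new CL fraction = 1 / 0.259 = 3.861.
fm × 5.4 + 1 − fm = 3.861  ⇒  fm × (5.4 − 1) = 2.861  ⇒  fm = 0.65.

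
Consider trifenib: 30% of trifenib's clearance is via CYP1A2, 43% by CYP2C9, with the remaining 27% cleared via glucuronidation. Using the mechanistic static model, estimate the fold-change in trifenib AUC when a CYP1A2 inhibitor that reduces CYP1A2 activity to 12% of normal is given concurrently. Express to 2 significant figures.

1.4

The CYP1A2 pathway (30% of clearance) falls to 0.12× activity: 0.3 × 0.12 = 0.036.
CYP2C9 (43%) and the residual 27% are unaffected.
CL_new/CL_old = 0.036 + 0.43 + 0.27 = 0.736.
AUC is inversely proportional to clearance, so the fold-change is 1 / 0.736 = 1.4.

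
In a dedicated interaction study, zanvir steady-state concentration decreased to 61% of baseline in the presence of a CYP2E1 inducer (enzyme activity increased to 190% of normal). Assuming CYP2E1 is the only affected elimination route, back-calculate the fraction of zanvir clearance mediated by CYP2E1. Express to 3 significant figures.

Call the CYP2E1 fraction fm. After the interaction, CL_new/CL_old = fm × 1.9 + (1 − fm).
Steady-state concentration ratio = 1 / (new CL fraction), so new CL fraction = 1 / 0.610 = 1.639.
fm × 1.9 + 1 − fm = 1.639  ⇒  fm × (1.9 − 1) = 0.6393  ⇒  fm = 0.710.

0.710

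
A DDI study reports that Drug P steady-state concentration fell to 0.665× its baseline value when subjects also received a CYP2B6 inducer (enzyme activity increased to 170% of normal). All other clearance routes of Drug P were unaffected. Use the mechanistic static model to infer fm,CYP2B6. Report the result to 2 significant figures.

0.72

Call the CYP2B6 fraction fm. After the interaction, CL_new/CL_old = fm × 1.7 + (1 − fm).
Steady-state concentration ratio = 1 / (new CL fraction), so new CL fraction = 1 / 0.665 = 1.504.
fm × 1.7 + 1 − fm = 1.504  ⇒  fm × (1.7 − 1) = 0.5038  ⇒  fm = 0.72.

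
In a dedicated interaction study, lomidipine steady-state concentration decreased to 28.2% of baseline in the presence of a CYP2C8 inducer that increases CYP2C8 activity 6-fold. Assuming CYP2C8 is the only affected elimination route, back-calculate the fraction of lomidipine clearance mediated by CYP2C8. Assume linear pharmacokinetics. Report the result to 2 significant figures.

CL'/CL = 1 / 0.282 = 3.546
6·fm + (1 − fm) = 3.546
fm = (3.546 − 1) / (6 − 1) = 0.51

0.51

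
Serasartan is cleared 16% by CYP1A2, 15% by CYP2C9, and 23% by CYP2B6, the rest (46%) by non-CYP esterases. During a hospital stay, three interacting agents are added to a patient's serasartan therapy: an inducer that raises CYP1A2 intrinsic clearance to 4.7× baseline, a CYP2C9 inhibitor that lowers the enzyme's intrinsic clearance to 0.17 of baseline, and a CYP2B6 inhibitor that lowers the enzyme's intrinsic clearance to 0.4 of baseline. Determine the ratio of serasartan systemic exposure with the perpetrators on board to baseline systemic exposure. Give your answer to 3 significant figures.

The CYP1A2 pathway (16% of clearance) increases to 4.7× activity: 0.16 × 4.7 = 0.752.
The CYP2C9 pathway (15% of clearance) falls to 0.17× activity: 0.15 × 0.17 = 0.0255.
The CYP2B6 pathway (23% of clearance) falls to 0.4× activity: 0.23 × 0.4 = 0.092.
Non-CYP routes (46%) are unchanged.
Relative clearance = 0.752 + 0.0255 + 0.092 + 0.46 = 1.3295.
Net systemic exposure ratio = 1 / 1.3295 = 0.752.

0.752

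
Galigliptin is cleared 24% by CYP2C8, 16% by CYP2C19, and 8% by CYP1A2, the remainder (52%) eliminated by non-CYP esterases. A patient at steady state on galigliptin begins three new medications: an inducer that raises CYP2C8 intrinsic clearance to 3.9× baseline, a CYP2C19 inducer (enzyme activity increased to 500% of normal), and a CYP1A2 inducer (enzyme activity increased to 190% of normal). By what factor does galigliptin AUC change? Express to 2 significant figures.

0.42

CYP2C8: 0.24 × 3.9 = 0.936
CYP2C19: 0.16 × 5 = 0.8
CYP1A2: 0.08 × 1.9 = 0.152
Other: 0.52 (unchanged)
New clearance relative to baseline: 0.936 + 0.8 + 0.152 + 0.52 = 2.408.
Because AUC varies inversely with clearance, the combined effect is 1 / 2.408 = 0.42.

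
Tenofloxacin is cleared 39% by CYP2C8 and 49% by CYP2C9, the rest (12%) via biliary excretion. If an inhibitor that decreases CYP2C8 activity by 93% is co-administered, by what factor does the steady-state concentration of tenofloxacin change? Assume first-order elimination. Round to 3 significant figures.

1.57

The CYP2C8 pathway (39% of clearance) falls to 0.07× activity: 0.39 × 0.07 = 0.0273.
CYP2C9 (49%) and the residual 12% are unaffected.
Relative clearance = 0.0273 + 0.49 + 0.12 = 0.6373.
Since steady-state concentration ∝ 1/CL, the ratio is 1 / 0.6373 = 1.57.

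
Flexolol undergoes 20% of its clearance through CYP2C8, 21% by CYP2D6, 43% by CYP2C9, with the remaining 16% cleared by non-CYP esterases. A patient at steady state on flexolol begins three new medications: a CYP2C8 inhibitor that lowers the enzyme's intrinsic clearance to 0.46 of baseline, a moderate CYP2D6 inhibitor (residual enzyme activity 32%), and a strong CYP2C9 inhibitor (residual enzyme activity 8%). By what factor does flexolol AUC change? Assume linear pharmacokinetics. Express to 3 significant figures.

The CYP2C8 pathway (20% of clearance) drops to 0.46× activity: 0.2 × 0.46 = 0.092.
The CYP2D6 pathway (21% of clearance) is reduced to 0.32× activity: 0.21 × 0.32 = 0.0672.
The CYP2C9 pathway (43% of clearance) falls to 0.08× activity: 0.43 × 0.08 = 0.0344.
The remaining 16% of clearance is unaffected.
Relative clearance = 0.092 + 0.0672 + 0.0344 + 0.16 = 0.3536.
AUC ∝ 1/CL: fold-change = 1 / 0.3536 = 2.83.

2.83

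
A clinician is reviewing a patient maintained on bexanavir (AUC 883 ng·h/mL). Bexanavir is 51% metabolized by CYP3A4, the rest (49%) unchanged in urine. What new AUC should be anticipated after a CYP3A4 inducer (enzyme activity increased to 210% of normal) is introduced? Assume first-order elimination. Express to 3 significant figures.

The CYP3A4 pathway (51% of clearance) is boosted to 2.1× activity: 0.51 × 2.1 = 1.071.
Non-CYP routes (49%) are unchanged.
CL_new/CL_old = 1.071 + 0.49 = 1.561.
With dosing unchanged, AUC scales as 1/CL: 883 / 1.561 = 566 ng·h/mL.

566 ng·h/mL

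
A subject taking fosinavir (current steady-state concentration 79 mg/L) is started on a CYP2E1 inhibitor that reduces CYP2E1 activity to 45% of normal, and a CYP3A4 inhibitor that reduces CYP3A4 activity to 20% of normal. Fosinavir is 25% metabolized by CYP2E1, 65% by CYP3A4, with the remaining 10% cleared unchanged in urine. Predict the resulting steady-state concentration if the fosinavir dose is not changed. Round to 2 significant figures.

2.3 × 10² mg/L

The CYP2E1 pathway (25% of clearance) drops to 0.45× activity: 0.25 × 0.45 = 0.1125.
The CYP3A4 pathway (65% of clearance) drops to 0.2× activity: 0.65 × 0.2 = 0.13.
Non-CYP routes (10%) are unchanged.
New clearance relative to baseline: 0.1125 + 0.13 + 0.1 = 0.3425.
New steady-state concentration = 79 / 0.3425 = 2.3 × 10² mg/L (concentration scales inversely with clearance).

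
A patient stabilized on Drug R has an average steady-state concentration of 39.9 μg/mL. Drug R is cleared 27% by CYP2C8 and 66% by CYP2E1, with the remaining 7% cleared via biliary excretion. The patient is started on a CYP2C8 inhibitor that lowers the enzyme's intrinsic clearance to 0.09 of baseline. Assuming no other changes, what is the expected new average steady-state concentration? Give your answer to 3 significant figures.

52.9 μg/mL

CYP2C8: 0.27 × 0.09 = 0.0243
CYP2E1: 0.66 (unchanged)
Other: 0.07 (unchanged)
Relative clearance = 0.0243 + 0.66 + 0.07 = 0.7543.
With dosing unchanged, average steady-state concentration scales as 1/CL: 39.9 / 0.7543 = 52.9 μg/mL.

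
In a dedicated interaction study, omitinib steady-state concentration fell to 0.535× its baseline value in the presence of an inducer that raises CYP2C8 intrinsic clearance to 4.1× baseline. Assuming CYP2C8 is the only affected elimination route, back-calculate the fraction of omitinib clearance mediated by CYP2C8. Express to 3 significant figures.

Call the CYP2C8 fraction fm. After the interaction, CL_new/CL_old = fm × 4.1 + (1 − fm).
Steady-state concentration ratio = 1 / (new CL fraction), so new CL fraction = 1 / 0.535 = 1.869.
fm × 4.1 + 1 − fm = 1.869  ⇒  fm × (4.1 − 1) = 0.8692  ⇒  fm = 0.280.

0.280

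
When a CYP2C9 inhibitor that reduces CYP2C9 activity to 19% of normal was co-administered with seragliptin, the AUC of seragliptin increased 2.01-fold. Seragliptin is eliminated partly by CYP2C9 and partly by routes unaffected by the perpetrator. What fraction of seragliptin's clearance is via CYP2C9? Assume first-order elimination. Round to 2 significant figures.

Call the CYP2C9 fraction fm. After the interaction, CL_new/CL_old = fm × 0.19 + (1 − fm).
AUC ratio = 1 / (new CL fraction), so new CL fraction = 1 / 2.01 = 0.4975.
fm × 0.19 + 1 − fm = 0.4975  ⇒  fm × (0.19 − 1) = −0.5025  ⇒  fm = 0.62.

0.62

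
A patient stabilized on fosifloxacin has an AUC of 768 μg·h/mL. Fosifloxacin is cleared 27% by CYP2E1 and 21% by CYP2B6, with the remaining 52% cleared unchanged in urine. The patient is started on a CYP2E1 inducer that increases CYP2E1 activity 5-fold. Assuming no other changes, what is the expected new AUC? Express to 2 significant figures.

3.7 × 10² μg·h/mL

The CYP2E1 pathway (27% of clearance) rises to 5× activity: 0.27 × 5 = 1.35.
CYP2B6 (21%) and the residual 52% are unaffected.
CL_new/CL_old = 1.35 + 0.21 + 0.52 = 2.08.
AUC ∝ 1/CL, so new value = 768 / 2.08 = 3.7 × 10² μg·h/mL.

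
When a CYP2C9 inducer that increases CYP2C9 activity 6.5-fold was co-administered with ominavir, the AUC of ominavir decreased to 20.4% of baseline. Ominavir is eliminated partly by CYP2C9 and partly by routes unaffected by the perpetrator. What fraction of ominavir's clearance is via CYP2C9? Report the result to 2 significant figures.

Write x for the fraction cleared via CYP2C9. The observed AUC change means clearance rose to 1/0.204 = 4.902 of baseline.
Setting x·6.5 + (1 − x) = 4.902 and solving: x = (4.902 − 1)/(6.5 − 1) = 0.71.

0.71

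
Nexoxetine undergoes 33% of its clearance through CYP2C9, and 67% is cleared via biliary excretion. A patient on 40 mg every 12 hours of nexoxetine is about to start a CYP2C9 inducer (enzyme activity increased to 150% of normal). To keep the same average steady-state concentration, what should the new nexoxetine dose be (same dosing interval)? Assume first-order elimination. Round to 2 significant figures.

The CYP2C9 pathway (33% of clearance) increases to 1.5× activity: 0.33 × 1.5 = 0.495.
The remaining 67% of clearance is unaffected.
New clearance relative to baseline: 0.495 + 0.67 = 1.165.
To maintain the same steady-state level, dose must scale with clearance: new dose = 40 × 1.165 = 47 mg.

47 mg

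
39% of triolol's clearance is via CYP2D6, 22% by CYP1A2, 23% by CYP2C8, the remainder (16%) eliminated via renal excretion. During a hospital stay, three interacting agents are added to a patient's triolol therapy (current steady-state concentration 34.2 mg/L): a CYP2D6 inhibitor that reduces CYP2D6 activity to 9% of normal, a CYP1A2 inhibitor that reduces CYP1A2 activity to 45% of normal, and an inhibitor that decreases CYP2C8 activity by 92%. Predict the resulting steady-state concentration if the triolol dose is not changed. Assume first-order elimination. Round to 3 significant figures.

109 mg/L

The CYP2D6 pathway (39% of clearance) falls to 0.09× activity: 0.39 × 0.09 = 0.0351.
The CYP1A2 pathway (22% of clearance) falls to 0.45× activity: 0.22 × 0.45 = 0.099.
The CYP2C8 pathway (23% of clearance) drops to 0.08× activity: 0.23 × 0.08 = 0.0184.
Non-CYP routes (16%) are unchanged.
New clearance relative to baseline: 0.0351 + 0.099 + 0.0184 + 0.16 = 0.3125.
Steady-state concentration ∝ 1/CL: new value = 34.2 / 0.3125 = 109 mg/L.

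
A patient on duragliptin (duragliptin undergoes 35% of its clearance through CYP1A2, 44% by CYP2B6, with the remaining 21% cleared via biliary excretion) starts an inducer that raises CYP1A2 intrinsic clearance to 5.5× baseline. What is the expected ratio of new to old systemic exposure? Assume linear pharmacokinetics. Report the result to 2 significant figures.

The CYP1A2 pathway (35% of clearance) is boosted to 5.5× activity: 0.35 × 5.5 = 1.925.
CYP2B6 (44%) and the residual 21% are unaffected.
New clearance relative to baseline: 1.925 + 0.44 + 0.21 = 2.575.
Systemic exposure is inversely proportional to clearance, so the fold-change is 1 / 2.575 = 0.39.

0.39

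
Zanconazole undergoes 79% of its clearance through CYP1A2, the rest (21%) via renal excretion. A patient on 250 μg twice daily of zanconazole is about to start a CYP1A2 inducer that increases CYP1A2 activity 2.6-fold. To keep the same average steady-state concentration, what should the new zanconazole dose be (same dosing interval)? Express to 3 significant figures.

The CYP1A2 pathway (79% of clearance) increases to 2.6× activity: 0.79 × 2.6 = 2.054.
Non-CYP routes (21%) are unchanged.
Relative clearance = 2.054 + 0.21 = 2.264.
Exposure is unchanged when dose changes in proportion to clearance. New dose = 250 μg × 2.264 = 566 μg.

566 μg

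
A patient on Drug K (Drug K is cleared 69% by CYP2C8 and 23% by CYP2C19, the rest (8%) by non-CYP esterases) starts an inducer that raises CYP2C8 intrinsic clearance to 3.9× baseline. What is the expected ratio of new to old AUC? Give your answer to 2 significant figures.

The CYP2C8 pathway (69% of clearance) increases to 3.9× activity: 0.69 × 3.9 = 2.691.
CYP2C19 (23%) and the residual 8% are unaffected.
New clearance relative to baseline: 2.691 + 0.23 + 0.08 = 3.001.
AUC is inversely proportional to clearance, so the fold-change is 1 / 3.001 = 0.33.

0.33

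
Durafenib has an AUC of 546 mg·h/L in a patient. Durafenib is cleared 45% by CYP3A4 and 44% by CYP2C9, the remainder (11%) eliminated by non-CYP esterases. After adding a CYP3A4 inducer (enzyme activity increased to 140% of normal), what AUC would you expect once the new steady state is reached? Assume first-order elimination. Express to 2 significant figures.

4.6 × 10² mg·h/L

CYP3A4: 0.45 × 1.4 = 0.63
CYP2C9: 0.44 (unchanged)
Other: 0.11 (unchanged)
Relative clearance = 0.63 + 0.44 + 0.11 = 1.18.
New AUC = baseline ÷ relative clearance = 546 / 1.18 = 4.6 × 10² mg·h/L.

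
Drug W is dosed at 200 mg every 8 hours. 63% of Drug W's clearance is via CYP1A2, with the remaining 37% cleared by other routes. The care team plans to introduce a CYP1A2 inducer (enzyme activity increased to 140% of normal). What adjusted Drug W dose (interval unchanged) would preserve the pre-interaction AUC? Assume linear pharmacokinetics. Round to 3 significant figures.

250 mg

The CYP1A2 pathway (63% of clearance) increases to 1.4× activity: 0.63 × 1.4 = 0.882.
The remaining 37% of clearance is unaffected.
Relative clearance = 0.882 + 0.37 = 1.252.
To maintain the same steady-state level, dose must scale with clearance: new dose = 200 × 1.252 = 250 mg.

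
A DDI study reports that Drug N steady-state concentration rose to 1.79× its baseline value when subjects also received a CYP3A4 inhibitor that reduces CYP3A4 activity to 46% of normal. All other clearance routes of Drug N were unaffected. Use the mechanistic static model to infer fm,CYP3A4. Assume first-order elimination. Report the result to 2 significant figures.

Call the CYP3A4 fraction fm. After the interaction, CL_new/CL_old = fm × 0.46 + (1 − fm).
Steady-state concentration ratio = 1 / (new CL fraction), so new CL fraction = 1 / 1.79 = 0.5587.
fm × 0.46 + 1 − fm = 0.5587  ⇒  fm × (0.46 − 1) = −0.4413  ⇒  fm = 0.82.

0.82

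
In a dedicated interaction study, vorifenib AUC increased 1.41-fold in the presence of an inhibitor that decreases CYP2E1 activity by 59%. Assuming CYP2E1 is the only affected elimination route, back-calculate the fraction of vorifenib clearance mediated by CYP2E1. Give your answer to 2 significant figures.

Write x for the fraction cleared via CYP2E1. The observed AUC change means clearance fell to 1/1.41 = 0.7092 of baseline.
Only the CYP2E1 route changed, so 0.7092 = x·0.41 + (1 − x), giving x = 0.49.

0.49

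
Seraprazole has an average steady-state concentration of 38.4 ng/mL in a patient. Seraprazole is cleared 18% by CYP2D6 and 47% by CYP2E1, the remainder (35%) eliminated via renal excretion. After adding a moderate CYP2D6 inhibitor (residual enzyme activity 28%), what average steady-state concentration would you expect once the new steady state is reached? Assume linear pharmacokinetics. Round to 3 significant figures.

44.1 ng/mL

The CYP2D6 pathway (18% of clearance) is reduced to 0.28× activity: 0.18 × 0.28 = 0.0504.
CYP2E1 (47%) and the residual 35% are unaffected.
CL_new/CL_old = 0.0504 + 0.47 + 0.35 = 0.8704.
With dosing unchanged, average steady-state concentration scales as 1/CL: 38.4 / 0.8704 = 44.1 ng/mL.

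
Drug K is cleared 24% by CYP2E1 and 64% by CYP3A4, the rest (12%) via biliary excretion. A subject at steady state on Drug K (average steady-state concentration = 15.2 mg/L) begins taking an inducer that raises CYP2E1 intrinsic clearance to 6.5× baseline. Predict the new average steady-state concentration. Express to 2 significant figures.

6.6 mg/L

The CYP2E1 pathway (24% of clearance) rises to 6.5× activity: 0.24 × 6.5 = 1.56.
CYP3A4 (64%) and the residual 12% are unaffected.
New clearance relative to baseline: 1.56 + 0.64 + 0.12 = 2.32.
With dosing unchanged, average steady-state concentration scales as 1/CL: 15.2 / 2.32 = 6.6 mg/L.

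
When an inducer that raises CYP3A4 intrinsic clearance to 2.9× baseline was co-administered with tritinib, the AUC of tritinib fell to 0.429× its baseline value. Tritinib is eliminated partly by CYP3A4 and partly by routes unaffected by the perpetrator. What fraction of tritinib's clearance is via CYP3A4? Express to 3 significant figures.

0.701

Let x = fm,CYP3A4. Because AUC ∝ 1/CL, relative clearance rose to 1/0.429 = 2.331.
Only the CYP3A4 route changed, so 2.331 = x·2.9 + (1 − x), giving x = 0.701.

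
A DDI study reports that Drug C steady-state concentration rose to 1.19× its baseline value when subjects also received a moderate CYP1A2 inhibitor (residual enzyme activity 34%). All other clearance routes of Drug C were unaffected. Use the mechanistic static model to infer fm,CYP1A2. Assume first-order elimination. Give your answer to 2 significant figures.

Write x for the fraction cleared via CYP1A2. The observed steady-state concentration change means clearance fell to 1/1.19 = 0.8403 of baseline.
Setting x·0.34 + (1 − x) = 0.8403 and solving: x = (0.8403 − 1)/(0.34 − 1) = 0.24.

0.24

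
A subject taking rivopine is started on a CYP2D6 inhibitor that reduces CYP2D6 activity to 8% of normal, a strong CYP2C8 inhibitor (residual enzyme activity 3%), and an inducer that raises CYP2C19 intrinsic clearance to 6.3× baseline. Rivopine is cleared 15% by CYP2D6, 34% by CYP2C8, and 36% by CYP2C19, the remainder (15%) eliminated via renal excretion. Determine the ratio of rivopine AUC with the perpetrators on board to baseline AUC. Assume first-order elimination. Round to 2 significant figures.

The CYP2D6 pathway (15% of clearance) falls to 0.08× activity: 0.15 × 0.08 = 0.012.
The CYP2C8 pathway (34% of clearance) falls to 0.03× activity: 0.34 × 0.03 = 0.0102.
The CYP2C19 pathway (36% of clearance) rises to 6.3× activity: 0.36 × 6.3 = 2.268.
The remaining 15% of clearance is unaffected.
CL_new/CL_old = 0.012 + 0.0102 + 2.268 + 0.15 = 2.4402.
Because AUC varies inversely with clearance, the combined effect is 1 / 2.4402 = 0.41.

0.41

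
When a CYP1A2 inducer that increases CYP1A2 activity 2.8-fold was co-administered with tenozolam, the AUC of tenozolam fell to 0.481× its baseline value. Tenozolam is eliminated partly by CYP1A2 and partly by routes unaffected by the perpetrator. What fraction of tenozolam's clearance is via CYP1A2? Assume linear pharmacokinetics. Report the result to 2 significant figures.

Call the CYP1A2 fraction fm. After the interaction, CL_new/CL_old = fm × 2.8 + (1 − fm).
AUC ratio = 1 / (new CL fraction), so new CL fraction = 1 / 0.481 = 2.079.
fm × 2.8 + 1 − fm = 2.079  ⇒  fm × (2.8 − 1) = 1.079  ⇒  fm = 0.60.

0.60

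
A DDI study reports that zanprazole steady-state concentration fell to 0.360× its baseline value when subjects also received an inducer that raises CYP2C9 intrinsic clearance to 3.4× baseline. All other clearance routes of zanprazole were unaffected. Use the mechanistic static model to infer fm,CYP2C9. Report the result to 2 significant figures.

CL'/CL = 1 / 0.360 = 2.778
3.4·fm + (1 − fm) = 2.778
fm = (2.778 − 1) / (3.4 − 1) = 0.74

0.74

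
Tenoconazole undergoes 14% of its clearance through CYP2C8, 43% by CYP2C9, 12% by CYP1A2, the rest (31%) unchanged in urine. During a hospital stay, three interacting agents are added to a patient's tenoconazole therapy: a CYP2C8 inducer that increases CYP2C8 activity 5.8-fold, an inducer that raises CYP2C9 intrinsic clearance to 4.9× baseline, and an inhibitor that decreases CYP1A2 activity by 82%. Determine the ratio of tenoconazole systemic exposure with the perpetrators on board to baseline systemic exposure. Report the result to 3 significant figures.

0.308

CYP2C8: 0.14 × 5.8 = 0.812
CYP2C9: 0.43 × 4.9 = 2.107
CYP1A2: 0.12 × 0.18 = 0.0216
Other: 0.31 (unchanged)
CL_new/CL_old = 0.812 + 2.107 + 0.0216 + 0.31 = 3.2506.
Because systemic exposure varies inversely with clearance, the combined effect is 1 / 3.2506 = 0.308.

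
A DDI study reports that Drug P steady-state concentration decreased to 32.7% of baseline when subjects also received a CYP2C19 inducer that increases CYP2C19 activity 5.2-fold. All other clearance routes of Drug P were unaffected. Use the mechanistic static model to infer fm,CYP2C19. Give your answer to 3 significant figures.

Let fm be the CYP2C19 fraction. New clearance relative to baseline = fm × 5.2 + (1 − fm).
Steady-state concentration ratio = 1 / (new CL fraction), so new CL fraction = 1 / 0.327 = 3.058.
fm × 5.2 + 1 − fm = 3.058  ⇒  fm × (5.2 − 1) = 2.058  ⇒  fm = 0.490.

0.490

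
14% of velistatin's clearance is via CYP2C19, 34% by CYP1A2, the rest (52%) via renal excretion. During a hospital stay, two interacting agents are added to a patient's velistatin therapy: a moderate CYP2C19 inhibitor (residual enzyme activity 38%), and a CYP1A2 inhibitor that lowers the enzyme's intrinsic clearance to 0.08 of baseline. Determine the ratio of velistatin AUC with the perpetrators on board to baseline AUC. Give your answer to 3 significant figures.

1.67

The CYP2C19 pathway (14% of clearance) is reduced to 0.38× activity: 0.14 × 0.38 = 0.0532.
The CYP1A2 pathway (34% of clearance) falls to 0.08× activity: 0.34 × 0.08 = 0.0272.
The remaining 52% of clearance is unaffected.
CL_new/CL_old = 0.0532 + 0.0272 + 0.52 = 0.6004.
AUC ∝ 1/CL: fold-change = 1 / 0.6004 = 1.67.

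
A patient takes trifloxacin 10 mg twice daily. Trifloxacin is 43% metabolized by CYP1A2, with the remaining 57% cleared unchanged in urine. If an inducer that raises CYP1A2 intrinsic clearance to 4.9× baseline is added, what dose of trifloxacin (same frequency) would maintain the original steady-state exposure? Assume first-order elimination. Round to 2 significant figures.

The CYP1A2 pathway (43% of clearance) rises to 4.9× activity: 0.43 × 4.9 = 2.107.
The remaining 57% of clearance is unaffected.
Relative clearance = 2.107 + 0.57 = 2.677.
Exposure is unchanged when dose changes in proportion to clearance. New dose = 10 mg × 2.677 = 27 mg.

27 mg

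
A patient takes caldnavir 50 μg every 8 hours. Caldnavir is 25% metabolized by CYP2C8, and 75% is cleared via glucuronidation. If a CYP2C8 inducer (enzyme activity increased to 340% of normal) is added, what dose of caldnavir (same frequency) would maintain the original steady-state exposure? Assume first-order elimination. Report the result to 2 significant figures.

80 μg

The CYP2C8 pathway (25% of clearance) increases to 3.4× activity: 0.25 × 3.4 = 0.85.
Non-CYP routes (75%) are unchanged.
CL_new/CL_old = 0.85 + 0.75 = 1.6.
Css,avg = (dose rate)/CL, so holding Css fixed requires dose ∝ CL: 50 × 1.6 = 80 μg.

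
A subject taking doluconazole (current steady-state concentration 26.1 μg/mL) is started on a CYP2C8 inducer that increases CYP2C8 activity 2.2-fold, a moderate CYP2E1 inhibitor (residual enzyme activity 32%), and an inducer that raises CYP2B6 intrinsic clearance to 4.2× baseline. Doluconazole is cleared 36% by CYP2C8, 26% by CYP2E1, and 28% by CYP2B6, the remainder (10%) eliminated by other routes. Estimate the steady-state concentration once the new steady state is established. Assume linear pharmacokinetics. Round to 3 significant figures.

12.1 μg/mL

The CYP2C8 pathway (36% of clearance) is boosted to 2.2× activity: 0.36 × 2.2 = 0.792.
The CYP2E1 pathway (26% of clearance) is reduced to 0.32× activity: 0.26 × 0.32 = 0.0832.
The CYP2B6 pathway (28% of clearance) rises to 4.2× activity: 0.28 × 4.2 = 1.176.
The remaining 10% of clearance is unaffected.
CL_new/CL_old = 0.792 + 0.0832 + 1.176 + 0.1 = 2.1512.
New steady-state concentration = 26.1 / 2.1512 = 12.1 μg/mL (concentration scales inversely with clearance).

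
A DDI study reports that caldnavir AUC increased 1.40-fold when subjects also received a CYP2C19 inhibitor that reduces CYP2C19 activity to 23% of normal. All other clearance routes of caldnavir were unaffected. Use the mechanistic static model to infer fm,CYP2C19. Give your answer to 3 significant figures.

0.371

Let x = fm,CYP2C19. Because AUC ∝ 1/CL, relative clearance fell to 1/1.40 = 0.7143.
Only the CYP2C19 route changed, so 0.7143 = x·0.23 + (1 − x), giving x = 0.371.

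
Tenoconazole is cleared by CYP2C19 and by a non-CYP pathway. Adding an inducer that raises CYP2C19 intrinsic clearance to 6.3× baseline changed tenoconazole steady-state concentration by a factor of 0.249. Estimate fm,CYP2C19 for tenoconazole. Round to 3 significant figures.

0.569

Call the CYP2C19 fraction fm. After the interaction, CL_new/CL_old = fm × 6.3 + (1 − fm).
Steady-state concentration ratio = 1 / (new CL fraction), so new CL fraction = 1 / 0.249 = 4.016.
fm × 6.3 + 1 − fm = 4.016  ⇒  fm × (6.3 − 1) = 3.016  ⇒  fm = 0.569.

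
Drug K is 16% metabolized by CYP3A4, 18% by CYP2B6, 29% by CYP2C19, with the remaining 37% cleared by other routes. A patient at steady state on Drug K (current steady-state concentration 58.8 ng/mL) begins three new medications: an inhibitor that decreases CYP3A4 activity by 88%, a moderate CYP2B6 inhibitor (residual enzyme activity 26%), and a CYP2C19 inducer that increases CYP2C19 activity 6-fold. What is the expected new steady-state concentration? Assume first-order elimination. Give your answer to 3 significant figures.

27.0 ng/mL

CYP3A4: 0.16 × 0.12 = 0.0192
CYP2B6: 0.18 × 0.26 = 0.0468
CYP2C19: 0.29 × 6 = 1.74
Other: 0.37 (unchanged)
CL_new/CL_old = 0.0192 + 0.0468 + 1.74 + 0.37 = 2.176.
Steady-state concentration ∝ 1/CL: new value = 58.8 / 2.176 = 27.0 ng/mL.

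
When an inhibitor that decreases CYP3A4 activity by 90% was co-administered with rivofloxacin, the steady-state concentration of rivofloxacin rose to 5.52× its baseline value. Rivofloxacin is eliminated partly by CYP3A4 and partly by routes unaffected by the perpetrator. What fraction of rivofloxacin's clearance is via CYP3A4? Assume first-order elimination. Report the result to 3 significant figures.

0.910

Call the CYP3A4 fraction fm. After the interaction, CL_new/CL_old = fm × 0.1 + (1 − fm).
Steady-state concentration ratio = 1 / (new CL fraction), so new CL fraction = 1 / 5.52 = 0.1812.
fm × 0.1 + 1 − fm = 0.1812  ⇒  fm × (0.1 − 1) = −0.8188  ⇒  fm = 0.910.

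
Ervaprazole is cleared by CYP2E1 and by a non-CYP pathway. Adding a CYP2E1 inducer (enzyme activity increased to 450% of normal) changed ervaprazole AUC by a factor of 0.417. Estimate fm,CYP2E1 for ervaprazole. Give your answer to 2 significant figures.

Call the CYP2E1 fraction fm. After the interaction, CL_new/CL_old = fm × 4.5 + (1 − fm).
AUC ratio = 1 / (new CL fraction), so new CL fraction = 1 / 0.417 = 2.398.
fm × 4.5 + 1 − fm = 2.398  ⇒  fm × (4.5 − 1) = 1.398  ⇒  fm = 0.40.

0.40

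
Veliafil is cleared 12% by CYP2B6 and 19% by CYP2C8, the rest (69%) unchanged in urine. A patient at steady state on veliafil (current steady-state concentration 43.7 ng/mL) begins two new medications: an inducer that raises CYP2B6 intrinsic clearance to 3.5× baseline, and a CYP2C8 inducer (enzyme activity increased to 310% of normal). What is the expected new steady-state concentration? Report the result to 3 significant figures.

The CYP2B6 pathway (12% of clearance) increases to 3.5× activity: 0.12 × 3.5 = 0.42.
The CYP2C8 pathway (19% of clearance) increases to 3.1× activity: 0.19 × 3.1 = 0.589.
The remaining 69% of clearance is unaffected.
CL_new/CL_old = 0.42 + 0.589 + 0.69 = 1.699.
Dividing the baseline by the relative clearance: 43.7 / 1.699 = 25.7 ng/mL.

25.7 ng/mL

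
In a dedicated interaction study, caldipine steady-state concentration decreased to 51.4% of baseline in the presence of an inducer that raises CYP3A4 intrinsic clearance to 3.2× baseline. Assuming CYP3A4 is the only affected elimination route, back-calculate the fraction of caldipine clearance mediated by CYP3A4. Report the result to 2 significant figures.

0.43

Let fm be the CYP3A4 fraction. New clearance relative to baseline = fm × 3.2 + (1 − fm).
Steady-state concentration ratio = 1 / (new CL fraction), so new CL fraction = 1 / 0.514 = 1.946.
fm × 3.2 + 1 − fm = 1.946  ⇒  fm × (3.2 − 1) = 0.9455  ⇒  fm = 0.43.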